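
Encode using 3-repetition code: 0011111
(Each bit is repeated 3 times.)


Each bit -> 3 copies

000000111111111111111


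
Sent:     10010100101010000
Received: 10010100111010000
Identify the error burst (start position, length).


XOR: 00000000010000000

Burst at position 9, length 1


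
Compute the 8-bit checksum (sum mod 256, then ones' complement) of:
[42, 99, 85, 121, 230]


Sum = 577 mod 256 = 65
Complement = 190

190


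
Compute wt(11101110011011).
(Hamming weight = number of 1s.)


Counting 1s in 11101110011011

10


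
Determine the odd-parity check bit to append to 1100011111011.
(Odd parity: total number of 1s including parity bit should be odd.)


Number of 1s in data: 9
Parity bit: 0

0


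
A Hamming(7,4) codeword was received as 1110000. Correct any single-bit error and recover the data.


Syndrome = 0: no error detected

Data: 1000 (no errors)


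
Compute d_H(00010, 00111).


XOR: 00101
Count of 1s: 2

2


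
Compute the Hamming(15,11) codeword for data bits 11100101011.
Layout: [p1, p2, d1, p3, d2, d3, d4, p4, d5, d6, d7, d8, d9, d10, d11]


Parity bits: p1=1, p2=1, p3=1, p4=0

111111000101011


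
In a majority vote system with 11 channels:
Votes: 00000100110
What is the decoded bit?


Ones: 3 out of 11
Threshold: 6

0 (3/11 voted 1)


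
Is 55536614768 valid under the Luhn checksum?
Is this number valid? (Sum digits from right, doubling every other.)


Luhn sum = 53
53 mod 10 = 3

Invalid (Luhn sum mod 10 = 3)


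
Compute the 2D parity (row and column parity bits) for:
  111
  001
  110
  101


Row parities: 1100
Column parities: 101

Row P: 1100, Col P: 101, Corner: 0


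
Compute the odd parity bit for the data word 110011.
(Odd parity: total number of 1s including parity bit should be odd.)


Number of 1s in data: 4
Parity bit: 1

1


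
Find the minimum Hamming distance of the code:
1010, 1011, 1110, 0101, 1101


Comparing all pairs, minimum distance: 1
Can detect 0 errors, correct 0 errors

1


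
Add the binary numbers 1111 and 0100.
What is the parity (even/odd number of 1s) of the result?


1111 = 15
0100 = 4
Sum = 19 = 10011
1s count = 3

odd parity (3 ones in 10011)


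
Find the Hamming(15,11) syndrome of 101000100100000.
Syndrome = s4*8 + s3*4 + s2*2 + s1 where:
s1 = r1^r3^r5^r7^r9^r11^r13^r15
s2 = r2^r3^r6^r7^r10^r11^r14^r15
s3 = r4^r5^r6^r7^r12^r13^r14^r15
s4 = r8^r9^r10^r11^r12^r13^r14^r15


s1=1, s2=1, s3=1, s4=1

Syndrome = 15 (error at position 15)


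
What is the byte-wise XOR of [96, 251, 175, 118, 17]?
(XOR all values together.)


XOR chain: 96 ^ 251 ^ 175 ^ 118 ^ 17 = 83

83


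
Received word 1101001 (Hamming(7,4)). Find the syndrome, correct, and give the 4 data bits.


Syndrome = 0: no error detected

Data: 0001 (no errors)


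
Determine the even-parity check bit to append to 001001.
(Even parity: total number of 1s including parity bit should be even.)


Number of 1s in data: 2
Parity bit: 0

0


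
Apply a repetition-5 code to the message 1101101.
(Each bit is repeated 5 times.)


Each bit -> 5 copies

11111111110000011111111110000011111


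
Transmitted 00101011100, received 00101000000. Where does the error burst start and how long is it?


XOR: 00000011100

Burst at position 6, length 3


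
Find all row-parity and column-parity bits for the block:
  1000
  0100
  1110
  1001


Row parities: 1110
Column parities: 1011

Row P: 1110, Col P: 1011, Corner: 1


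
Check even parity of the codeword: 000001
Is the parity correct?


Number of 1s: 1

No, parity error (1 ones)


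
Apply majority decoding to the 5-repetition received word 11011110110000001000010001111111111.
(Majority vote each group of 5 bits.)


Groups: 11011, 11011, 00000, 01000, 01000, 11111, 11111
Majority votes: 1100011

1100011


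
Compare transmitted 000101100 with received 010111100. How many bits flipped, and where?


XOR: 010010000

2 error(s) at position(s): 1, 4


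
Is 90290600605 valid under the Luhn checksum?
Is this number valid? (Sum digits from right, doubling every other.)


Luhn sum = 34
34 mod 10 = 4

Invalid (Luhn sum mod 10 = 4)


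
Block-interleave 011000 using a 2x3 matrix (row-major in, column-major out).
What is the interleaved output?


Matrix:
  011
  000
Read columns: 001010

001010


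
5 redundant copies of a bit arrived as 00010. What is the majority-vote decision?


Ones: 1 out of 5
Threshold: 3

0 (1/5 voted 1)


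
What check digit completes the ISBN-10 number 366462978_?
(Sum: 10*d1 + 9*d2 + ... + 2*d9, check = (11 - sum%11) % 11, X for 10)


Weighted sum: 279
279 mod 11 = 4

Check digit: 7


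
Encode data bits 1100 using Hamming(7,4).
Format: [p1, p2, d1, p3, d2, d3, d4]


Parity bits: p1=0, p2=1, p3=1

0111100


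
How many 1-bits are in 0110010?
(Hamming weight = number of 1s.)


Counting 1s in 0110010

3


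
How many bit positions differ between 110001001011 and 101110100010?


XOR: 011111101001
Count of 1s: 8

8


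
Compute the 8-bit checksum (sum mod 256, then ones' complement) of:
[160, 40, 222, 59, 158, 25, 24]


Sum = 688 mod 256 = 176
Complement = 79

79


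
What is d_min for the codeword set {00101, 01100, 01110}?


Comparing all pairs, minimum distance: 1
Can detect 0 errors, correct 0 errors

1


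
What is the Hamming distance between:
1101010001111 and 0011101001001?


XOR: 1110111000110
Count of 1s: 8

8


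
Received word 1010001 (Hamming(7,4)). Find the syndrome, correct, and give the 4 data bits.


Syndrome = 5: error at position 5

Data: 1101 (corrected bit 5)


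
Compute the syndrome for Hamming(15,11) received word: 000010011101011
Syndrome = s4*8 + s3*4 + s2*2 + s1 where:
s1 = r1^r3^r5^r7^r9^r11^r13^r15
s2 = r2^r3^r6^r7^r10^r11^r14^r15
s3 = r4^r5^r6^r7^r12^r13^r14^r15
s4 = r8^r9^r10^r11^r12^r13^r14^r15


s1=1, s2=1, s3=0, s4=0

Syndrome = 3 (error at position 3)


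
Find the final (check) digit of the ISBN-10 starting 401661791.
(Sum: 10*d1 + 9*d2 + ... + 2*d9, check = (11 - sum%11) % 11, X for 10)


Weighted sum: 188
188 mod 11 = 1

Check digit: X


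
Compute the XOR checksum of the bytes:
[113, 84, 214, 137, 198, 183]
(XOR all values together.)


XOR chain: 113 ^ 84 ^ 214 ^ 137 ^ 198 ^ 183 = 11

11


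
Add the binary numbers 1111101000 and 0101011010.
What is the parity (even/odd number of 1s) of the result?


1111101000 = 1000
0101011010 = 346
Sum = 1346 = 10101000010
1s count = 4

even parity (4 ones in 10101000010)


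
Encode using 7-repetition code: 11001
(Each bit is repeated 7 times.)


Each bit -> 7 copies

11111111111111000000000000001111111


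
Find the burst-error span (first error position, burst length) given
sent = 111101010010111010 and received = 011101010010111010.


XOR: 100000000000000000

Burst at position 0, length 1


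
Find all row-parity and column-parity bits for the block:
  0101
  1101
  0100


Row parities: 011
Column parities: 1100

Row P: 011, Col P: 1100, Corner: 0


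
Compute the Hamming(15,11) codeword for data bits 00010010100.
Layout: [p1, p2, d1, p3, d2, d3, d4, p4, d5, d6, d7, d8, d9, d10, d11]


Parity bits: p1=1, p2=0, p3=0, p4=0

100000100010100


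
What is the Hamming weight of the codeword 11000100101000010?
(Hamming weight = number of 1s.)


Counting 1s in 11000100101000010

6


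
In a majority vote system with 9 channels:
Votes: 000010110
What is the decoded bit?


Ones: 3 out of 9
Threshold: 5

0 (3/9 voted 1)


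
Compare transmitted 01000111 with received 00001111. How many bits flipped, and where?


XOR: 01001000

2 error(s) at position(s): 1, 4


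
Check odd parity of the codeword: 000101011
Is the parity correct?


Number of 1s: 4

No, parity error (4 ones)


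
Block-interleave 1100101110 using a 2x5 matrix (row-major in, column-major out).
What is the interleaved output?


Matrix:
  11001
  01110
Read columns: 1011010110

1011010110


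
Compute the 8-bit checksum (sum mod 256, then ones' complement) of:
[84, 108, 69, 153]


Sum = 414 mod 256 = 158
Complement = 97

97


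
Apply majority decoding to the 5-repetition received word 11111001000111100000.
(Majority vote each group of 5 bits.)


Groups: 11111, 00100, 01111, 00000
Majority votes: 1010

1010


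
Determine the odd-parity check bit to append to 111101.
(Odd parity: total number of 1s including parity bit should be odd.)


Number of 1s in data: 5
Parity bit: 0

0


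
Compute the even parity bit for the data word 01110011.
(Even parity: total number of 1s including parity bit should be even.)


Number of 1s in data: 5
Parity bit: 1

1


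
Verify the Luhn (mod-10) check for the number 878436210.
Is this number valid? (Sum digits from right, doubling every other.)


Luhn sum = 39
39 mod 10 = 9

Invalid (Luhn sum mod 10 = 9)


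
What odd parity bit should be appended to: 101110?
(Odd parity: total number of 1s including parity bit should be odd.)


Number of 1s in data: 4
Parity bit: 1

1


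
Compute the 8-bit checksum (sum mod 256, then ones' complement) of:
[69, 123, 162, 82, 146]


Sum = 582 mod 256 = 70
Complement = 185

185


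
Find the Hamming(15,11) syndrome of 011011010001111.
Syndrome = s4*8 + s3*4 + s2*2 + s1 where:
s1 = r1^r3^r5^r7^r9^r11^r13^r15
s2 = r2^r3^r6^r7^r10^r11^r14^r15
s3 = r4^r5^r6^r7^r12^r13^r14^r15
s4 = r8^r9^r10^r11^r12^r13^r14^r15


s1=0, s2=1, s3=0, s4=1

Syndrome = 10 (error at position 10)


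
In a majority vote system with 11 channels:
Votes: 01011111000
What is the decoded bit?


Ones: 6 out of 11
Threshold: 6

1 (6/11 voted 1)


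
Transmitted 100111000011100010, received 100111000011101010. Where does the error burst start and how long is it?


XOR: 000000000000001000

Burst at position 14, length 1


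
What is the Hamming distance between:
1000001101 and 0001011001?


XOR: 1001010100
Count of 1s: 4

4


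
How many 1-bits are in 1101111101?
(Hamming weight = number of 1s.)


Counting 1s in 1101111101

8


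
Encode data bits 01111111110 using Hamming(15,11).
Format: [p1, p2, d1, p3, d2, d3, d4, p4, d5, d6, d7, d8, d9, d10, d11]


Parity bits: p1=1, p2=1, p3=0, p4=0

110011101111110


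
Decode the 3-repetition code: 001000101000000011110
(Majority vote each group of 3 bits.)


Groups: 001, 000, 101, 000, 000, 011, 110
Majority votes: 0010011

0010011


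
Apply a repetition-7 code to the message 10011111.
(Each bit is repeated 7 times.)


Each bit -> 7 copies

11111110000000000000011111111111111111111111111111111111


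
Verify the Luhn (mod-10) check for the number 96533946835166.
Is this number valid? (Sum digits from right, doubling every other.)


Luhn sum = 69
69 mod 10 = 9

Invalid (Luhn sum mod 10 = 9)


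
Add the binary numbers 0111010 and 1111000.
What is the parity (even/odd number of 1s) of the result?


0111010 = 58
1111000 = 120
Sum = 178 = 10110010
1s count = 4

even parity (4 ones in 10110010)


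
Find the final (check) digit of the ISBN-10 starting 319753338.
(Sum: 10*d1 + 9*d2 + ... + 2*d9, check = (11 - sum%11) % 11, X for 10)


Weighted sum: 242
242 mod 11 = 0

Check digit: 0


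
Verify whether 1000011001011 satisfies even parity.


Number of 1s: 6

Yes, parity is correct (6 ones)


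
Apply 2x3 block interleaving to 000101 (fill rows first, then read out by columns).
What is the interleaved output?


Matrix:
  000
  101
Read columns: 010001

010001


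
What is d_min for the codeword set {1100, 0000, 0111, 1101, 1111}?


Comparing all pairs, minimum distance: 1
Can detect 0 errors, correct 0 errors

1


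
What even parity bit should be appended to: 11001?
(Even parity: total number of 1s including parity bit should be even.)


Number of 1s in data: 3
Parity bit: 1

1


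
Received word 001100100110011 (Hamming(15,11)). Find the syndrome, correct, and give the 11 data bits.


Syndrome = 0: no error detected

Data: 10010110011 (no errors)


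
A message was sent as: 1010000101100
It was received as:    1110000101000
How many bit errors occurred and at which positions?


XOR: 0100000000100

2 error(s) at position(s): 1, 10


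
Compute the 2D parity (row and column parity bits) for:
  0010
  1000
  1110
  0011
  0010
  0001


Row parities: 111011
Column parities: 0100

Row P: 111011, Col P: 0100, Corner: 1


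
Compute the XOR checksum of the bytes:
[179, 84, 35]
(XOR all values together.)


XOR chain: 179 ^ 84 ^ 35 = 196

196


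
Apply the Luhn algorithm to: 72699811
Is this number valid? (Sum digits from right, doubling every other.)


Luhn sum = 39
39 mod 10 = 9

Invalid (Luhn sum mod 10 = 9)


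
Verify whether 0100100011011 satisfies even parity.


Number of 1s: 6

Yes, parity is correct (6 ones)


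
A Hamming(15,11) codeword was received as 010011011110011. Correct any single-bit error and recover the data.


Syndrome = 0: no error detected

Data: 01101110011 (no errors)


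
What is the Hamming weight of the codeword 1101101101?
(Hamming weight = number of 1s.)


Counting 1s in 1101101101

7


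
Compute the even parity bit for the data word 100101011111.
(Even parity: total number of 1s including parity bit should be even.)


Number of 1s in data: 8
Parity bit: 0

0


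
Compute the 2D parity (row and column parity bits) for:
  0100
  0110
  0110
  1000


Row parities: 1001
Column parities: 1100

Row P: 1001, Col P: 1100, Corner: 0


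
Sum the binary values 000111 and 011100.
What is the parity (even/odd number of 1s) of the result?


000111 = 7
011100 = 28
Sum = 35 = 100011
1s count = 3

odd parity (3 ones in 100011)


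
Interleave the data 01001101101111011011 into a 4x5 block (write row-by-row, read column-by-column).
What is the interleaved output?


Matrix:
  01001
  10110
  11110
  11011
Read columns: 01111011011001111001

01111011011001111001


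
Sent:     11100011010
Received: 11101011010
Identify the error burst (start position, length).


XOR: 00001000000

Burst at position 4, length 1


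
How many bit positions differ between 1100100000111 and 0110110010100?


XOR: 1010010010011
Count of 1s: 6

6


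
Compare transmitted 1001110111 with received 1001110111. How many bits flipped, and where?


XOR: 0000000000

0 errors (received matches sent)


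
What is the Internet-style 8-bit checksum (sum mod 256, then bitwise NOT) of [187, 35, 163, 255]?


Sum = 640 mod 256 = 128
Complement = 127

127


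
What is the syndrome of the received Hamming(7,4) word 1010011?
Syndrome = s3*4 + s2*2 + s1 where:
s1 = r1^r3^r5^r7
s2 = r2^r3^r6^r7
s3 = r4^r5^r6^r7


s1=1, s2=1, s3=0

Syndrome = 3 (error at position 3)


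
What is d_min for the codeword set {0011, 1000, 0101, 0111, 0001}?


Comparing all pairs, minimum distance: 1
Can detect 0 errors, correct 0 errors

1


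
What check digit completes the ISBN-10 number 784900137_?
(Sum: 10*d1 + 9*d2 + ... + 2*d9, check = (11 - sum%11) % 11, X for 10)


Weighted sum: 264
264 mod 11 = 0

Check digit: 0


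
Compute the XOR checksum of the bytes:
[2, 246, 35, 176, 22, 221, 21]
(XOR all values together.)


XOR chain: 2 ^ 246 ^ 35 ^ 176 ^ 22 ^ 221 ^ 21 = 185

185


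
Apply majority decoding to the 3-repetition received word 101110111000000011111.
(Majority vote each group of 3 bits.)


Groups: 101, 110, 111, 000, 000, 011, 111
Majority votes: 1110011

1110011


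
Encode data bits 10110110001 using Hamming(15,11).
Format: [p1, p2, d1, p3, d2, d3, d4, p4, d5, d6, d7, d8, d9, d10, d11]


Parity bits: p1=0, p2=0, p3=1, p4=1

001101110110001


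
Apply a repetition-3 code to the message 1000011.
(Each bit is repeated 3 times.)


Each bit -> 3 copies

111000000000000111111


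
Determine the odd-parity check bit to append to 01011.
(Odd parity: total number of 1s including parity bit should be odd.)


Number of 1s in data: 3
Parity bit: 0

0


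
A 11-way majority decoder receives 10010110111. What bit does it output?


Ones: 7 out of 11
Threshold: 6

1 (7/11 voted 1)


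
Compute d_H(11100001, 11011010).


XOR: 00111011
Count of 1s: 5

5


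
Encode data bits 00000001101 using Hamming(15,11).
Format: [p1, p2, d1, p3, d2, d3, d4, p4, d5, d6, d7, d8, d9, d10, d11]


Parity bits: p1=0, p2=1, p3=1, p4=1

010100010001101


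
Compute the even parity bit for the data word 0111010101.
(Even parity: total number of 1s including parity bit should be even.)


Number of 1s in data: 6
Parity bit: 0

0


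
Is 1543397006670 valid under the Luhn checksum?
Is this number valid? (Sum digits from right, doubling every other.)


Luhn sum = 45
45 mod 10 = 5

Invalid (Luhn sum mod 10 = 5)


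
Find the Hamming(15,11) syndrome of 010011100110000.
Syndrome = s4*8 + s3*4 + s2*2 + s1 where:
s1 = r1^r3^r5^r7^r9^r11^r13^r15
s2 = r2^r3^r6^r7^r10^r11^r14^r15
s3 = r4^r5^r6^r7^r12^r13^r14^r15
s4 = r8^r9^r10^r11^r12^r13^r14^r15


s1=1, s2=1, s3=1, s4=0

Syndrome = 7 (error at position 7)


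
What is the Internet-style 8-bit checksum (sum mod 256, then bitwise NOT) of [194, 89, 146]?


Sum = 429 mod 256 = 173
Complement = 82

82


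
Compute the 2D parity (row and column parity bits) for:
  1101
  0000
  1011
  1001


Row parities: 1010
Column parities: 1111

Row P: 1010, Col P: 1111, Corner: 0


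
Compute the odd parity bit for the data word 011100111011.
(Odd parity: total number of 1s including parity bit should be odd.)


Number of 1s in data: 8
Parity bit: 1

1


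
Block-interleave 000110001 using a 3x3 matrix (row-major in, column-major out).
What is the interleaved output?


Matrix:
  000
  110
  001
Read columns: 010010001

010010001


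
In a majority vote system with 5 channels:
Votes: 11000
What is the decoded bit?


Ones: 2 out of 5
Threshold: 3

0 (2/5 voted 1)


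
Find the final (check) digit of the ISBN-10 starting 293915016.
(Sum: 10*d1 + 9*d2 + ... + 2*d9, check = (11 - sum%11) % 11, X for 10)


Weighted sum: 234
234 mod 11 = 3

Check digit: 8


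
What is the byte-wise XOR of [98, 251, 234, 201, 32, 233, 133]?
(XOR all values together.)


XOR chain: 98 ^ 251 ^ 234 ^ 201 ^ 32 ^ 233 ^ 133 = 246

246


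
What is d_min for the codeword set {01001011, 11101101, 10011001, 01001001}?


Comparing all pairs, minimum distance: 1
Can detect 0 errors, correct 0 errors

1


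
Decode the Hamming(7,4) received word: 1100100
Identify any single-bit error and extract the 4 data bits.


Syndrome = 6: error at position 6

Data: 0110 (corrected bit 6)


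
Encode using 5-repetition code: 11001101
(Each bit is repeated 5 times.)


Each bit -> 5 copies

1111111111000000000011111111110000011111


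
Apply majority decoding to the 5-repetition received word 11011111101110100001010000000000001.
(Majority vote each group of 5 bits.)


Groups: 11011, 11110, 11101, 00001, 01000, 00000, 00001
Majority votes: 1110000

1110000


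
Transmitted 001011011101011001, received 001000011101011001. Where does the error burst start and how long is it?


XOR: 000011000000000000

Burst at position 4, length 2


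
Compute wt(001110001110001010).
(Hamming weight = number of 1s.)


Counting 1s in 001110001110001010

8


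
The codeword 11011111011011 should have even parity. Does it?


Number of 1s: 11

No, parity error (11 ones)


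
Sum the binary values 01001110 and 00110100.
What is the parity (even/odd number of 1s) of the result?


01001110 = 78
00110100 = 52
Sum = 130 = 10000010
1s count = 2

even parity (2 ones in 10000010)


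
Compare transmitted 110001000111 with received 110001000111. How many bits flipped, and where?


XOR: 000000000000

0 errors (received matches sent)


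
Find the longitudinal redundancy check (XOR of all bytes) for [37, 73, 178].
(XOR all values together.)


XOR chain: 37 ^ 73 ^ 178 = 222

222


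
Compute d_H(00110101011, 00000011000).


XOR: 00110110011
Count of 1s: 6

6


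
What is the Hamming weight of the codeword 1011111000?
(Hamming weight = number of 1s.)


Counting 1s in 1011111000

6


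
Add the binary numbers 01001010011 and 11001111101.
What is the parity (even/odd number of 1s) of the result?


01001010011 = 595
11001111101 = 1661
Sum = 2256 = 100011010000
1s count = 4

even parity (4 ones in 100011010000)


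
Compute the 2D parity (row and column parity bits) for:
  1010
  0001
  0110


Row parities: 010
Column parities: 1101

Row P: 010, Col P: 1101, Corner: 1


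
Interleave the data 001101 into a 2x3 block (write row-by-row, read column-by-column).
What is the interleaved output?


Matrix:
  001
  101
Read columns: 010011

010011


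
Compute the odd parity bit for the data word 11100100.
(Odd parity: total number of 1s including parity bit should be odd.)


Number of 1s in data: 4
Parity bit: 1

1


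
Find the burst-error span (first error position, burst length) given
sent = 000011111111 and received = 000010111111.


XOR: 000001000000

Burst at position 5, length 1


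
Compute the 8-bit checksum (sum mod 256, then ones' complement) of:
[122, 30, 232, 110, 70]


Sum = 564 mod 256 = 52
Complement = 203

203


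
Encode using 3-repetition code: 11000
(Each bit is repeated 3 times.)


Each bit -> 3 copies

111111000000000


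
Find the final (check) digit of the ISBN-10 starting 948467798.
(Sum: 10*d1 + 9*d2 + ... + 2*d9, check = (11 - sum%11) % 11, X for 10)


Weighted sum: 360
360 mod 11 = 8

Check digit: 3


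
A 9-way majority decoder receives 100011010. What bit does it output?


Ones: 4 out of 9
Threshold: 5

0 (4/9 voted 1)


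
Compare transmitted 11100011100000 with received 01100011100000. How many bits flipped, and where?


XOR: 10000000000000

1 error(s) at position(s): 0


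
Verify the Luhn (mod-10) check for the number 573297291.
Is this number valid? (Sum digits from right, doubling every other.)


Luhn sum = 43
43 mod 10 = 3

Invalid (Luhn sum mod 10 = 3)


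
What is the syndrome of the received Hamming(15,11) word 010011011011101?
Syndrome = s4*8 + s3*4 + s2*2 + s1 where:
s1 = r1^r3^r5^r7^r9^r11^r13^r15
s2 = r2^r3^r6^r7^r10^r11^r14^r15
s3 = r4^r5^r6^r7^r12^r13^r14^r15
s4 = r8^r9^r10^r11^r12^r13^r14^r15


s1=1, s2=0, s3=1, s4=0

Syndrome = 5 (error at position 5)


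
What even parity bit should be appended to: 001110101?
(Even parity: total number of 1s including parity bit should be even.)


Number of 1s in data: 5
Parity bit: 1

1


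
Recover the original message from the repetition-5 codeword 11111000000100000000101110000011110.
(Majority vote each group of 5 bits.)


Groups: 11111, 00000, 01000, 00000, 10111, 00000, 11110
Majority votes: 1000101

1000101


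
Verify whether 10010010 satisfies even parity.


Number of 1s: 3

No, parity error (3 ones)


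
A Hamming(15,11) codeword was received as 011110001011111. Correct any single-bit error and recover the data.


Syndrome = 2: error at position 2

Data: 11001011111 (corrected bit 2)


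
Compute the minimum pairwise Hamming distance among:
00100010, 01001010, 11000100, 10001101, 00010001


Comparing all pairs, minimum distance: 3
Can detect 2 errors, correct 1 errors

3


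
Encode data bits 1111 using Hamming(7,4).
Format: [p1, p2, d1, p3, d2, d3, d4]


Parity bits: p1=1, p2=1, p3=1

1111111


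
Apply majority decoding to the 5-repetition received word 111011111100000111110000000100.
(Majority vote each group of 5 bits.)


Groups: 11101, 11111, 00000, 11111, 00000, 00100
Majority votes: 110100

110100


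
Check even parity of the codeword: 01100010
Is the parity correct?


Number of 1s: 3

No, parity error (3 ones)


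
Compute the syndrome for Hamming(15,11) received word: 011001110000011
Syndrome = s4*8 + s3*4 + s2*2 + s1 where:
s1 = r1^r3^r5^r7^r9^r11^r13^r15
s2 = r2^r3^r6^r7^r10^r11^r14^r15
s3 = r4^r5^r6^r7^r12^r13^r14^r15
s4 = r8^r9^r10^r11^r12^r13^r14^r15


s1=1, s2=0, s3=0, s4=1

Syndrome = 9 (error at position 9)


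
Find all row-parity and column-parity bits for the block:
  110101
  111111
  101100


Row parities: 001
Column parities: 100110

Row P: 001, Col P: 100110, Corner: 1


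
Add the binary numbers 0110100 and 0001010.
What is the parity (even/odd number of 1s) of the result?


0110100 = 52
0001010 = 10
Sum = 62 = 111110
1s count = 5

odd parity (5 ones in 111110)


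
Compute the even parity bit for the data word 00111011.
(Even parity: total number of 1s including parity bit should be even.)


Number of 1s in data: 5
Parity bit: 1

1


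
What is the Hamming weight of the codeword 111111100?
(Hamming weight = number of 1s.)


Counting 1s in 111111100

7


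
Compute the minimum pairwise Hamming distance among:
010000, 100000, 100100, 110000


Comparing all pairs, minimum distance: 1
Can detect 0 errors, correct 0 errors

1


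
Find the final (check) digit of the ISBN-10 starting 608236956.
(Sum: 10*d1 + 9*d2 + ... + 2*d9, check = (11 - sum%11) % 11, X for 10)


Weighted sum: 249
249 mod 11 = 7

Check digit: 4


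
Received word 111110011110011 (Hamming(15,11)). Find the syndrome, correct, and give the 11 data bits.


Syndrome = 0: no error detected

Data: 11001110011 (no errors)


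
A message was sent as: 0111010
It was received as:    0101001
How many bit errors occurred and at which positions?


XOR: 0010011

3 error(s) at position(s): 2, 5, 6


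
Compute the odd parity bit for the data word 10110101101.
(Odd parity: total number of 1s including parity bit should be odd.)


Number of 1s in data: 7
Parity bit: 0

0


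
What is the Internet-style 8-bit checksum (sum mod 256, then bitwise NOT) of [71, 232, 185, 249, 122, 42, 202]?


Sum = 1103 mod 256 = 79
Complement = 176

176


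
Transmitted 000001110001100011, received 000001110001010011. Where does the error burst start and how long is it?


XOR: 000000000000110000

Burst at position 12, length 2


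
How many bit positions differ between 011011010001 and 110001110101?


XOR: 101010100100
Count of 1s: 5

5


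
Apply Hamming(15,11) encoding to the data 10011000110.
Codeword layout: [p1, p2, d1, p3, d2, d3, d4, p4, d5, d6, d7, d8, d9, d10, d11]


Parity bits: p1=0, p2=1, p3=1, p4=1

011100111000110


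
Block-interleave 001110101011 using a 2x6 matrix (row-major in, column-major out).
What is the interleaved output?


Matrix:
  001110
  101011
Read columns: 010011101101

010011101101


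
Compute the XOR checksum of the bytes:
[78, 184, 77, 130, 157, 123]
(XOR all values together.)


XOR chain: 78 ^ 184 ^ 77 ^ 130 ^ 157 ^ 123 = 223

223


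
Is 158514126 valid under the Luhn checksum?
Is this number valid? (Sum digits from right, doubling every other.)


Luhn sum = 31
31 mod 10 = 1

Invalid (Luhn sum mod 10 = 1)


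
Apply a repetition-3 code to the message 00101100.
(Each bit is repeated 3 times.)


Each bit -> 3 copies

000000111000111111000000


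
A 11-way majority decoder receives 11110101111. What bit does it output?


Ones: 9 out of 11
Threshold: 6

1 (9/11 voted 1)


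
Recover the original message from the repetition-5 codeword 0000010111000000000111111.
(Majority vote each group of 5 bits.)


Groups: 00000, 10111, 00000, 00001, 11111
Majority votes: 01001

01001


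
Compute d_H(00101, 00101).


XOR: 00000
Count of 1s: 0

0


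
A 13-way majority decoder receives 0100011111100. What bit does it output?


Ones: 7 out of 13
Threshold: 7

1 (7/13 voted 1)


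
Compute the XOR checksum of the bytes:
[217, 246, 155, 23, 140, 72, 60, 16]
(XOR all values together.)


XOR chain: 217 ^ 246 ^ 155 ^ 23 ^ 140 ^ 72 ^ 60 ^ 16 = 75

75


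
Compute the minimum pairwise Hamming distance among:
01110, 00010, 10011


Comparing all pairs, minimum distance: 2
Can detect 1 errors, correct 0 errors

2


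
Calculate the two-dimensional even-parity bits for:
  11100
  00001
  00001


Row parities: 111
Column parities: 11100

Row P: 111, Col P: 11100, Corner: 1


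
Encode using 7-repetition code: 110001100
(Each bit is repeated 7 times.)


Each bit -> 7 copies

111111111111110000000000000000000001111111111111100000000000000


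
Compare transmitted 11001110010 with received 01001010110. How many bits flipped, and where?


XOR: 10000100100

3 error(s) at position(s): 0, 5, 8


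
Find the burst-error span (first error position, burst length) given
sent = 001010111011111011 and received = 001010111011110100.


XOR: 000000000000001111

Burst at position 14, length 4


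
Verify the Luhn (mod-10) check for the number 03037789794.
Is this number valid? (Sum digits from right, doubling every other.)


Luhn sum = 61
61 mod 10 = 1

Invalid (Luhn sum mod 10 = 1)


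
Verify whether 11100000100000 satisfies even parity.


Number of 1s: 4

Yes, parity is correct (4 ones)


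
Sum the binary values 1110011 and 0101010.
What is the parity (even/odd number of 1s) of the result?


1110011 = 115
0101010 = 42
Sum = 157 = 10011101
1s count = 5

odd parity (5 ones in 10011101)


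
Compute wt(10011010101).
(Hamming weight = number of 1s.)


Counting 1s in 10011010101

6


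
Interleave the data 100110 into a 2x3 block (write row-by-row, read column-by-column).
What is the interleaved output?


Matrix:
  100
  110
Read columns: 110100

110100


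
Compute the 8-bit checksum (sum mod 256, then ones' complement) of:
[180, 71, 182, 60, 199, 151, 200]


Sum = 1043 mod 256 = 19
Complement = 236

236


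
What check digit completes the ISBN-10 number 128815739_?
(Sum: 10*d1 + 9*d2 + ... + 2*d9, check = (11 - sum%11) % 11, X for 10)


Weighted sum: 234
234 mod 11 = 3

Check digit: 8


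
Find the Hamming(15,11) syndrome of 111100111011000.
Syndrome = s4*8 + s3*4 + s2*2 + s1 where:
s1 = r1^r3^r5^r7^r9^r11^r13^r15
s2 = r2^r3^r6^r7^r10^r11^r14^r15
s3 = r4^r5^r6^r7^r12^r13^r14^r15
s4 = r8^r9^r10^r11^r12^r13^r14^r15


s1=1, s2=0, s3=1, s4=0

Syndrome = 5 (error at position 5)


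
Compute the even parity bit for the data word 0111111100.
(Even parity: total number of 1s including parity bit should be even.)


Number of 1s in data: 7
Parity bit: 1

1


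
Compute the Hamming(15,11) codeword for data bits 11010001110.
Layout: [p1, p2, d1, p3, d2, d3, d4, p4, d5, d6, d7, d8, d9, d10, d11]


Parity bits: p1=0, p2=1, p3=1, p4=1

011110110001110


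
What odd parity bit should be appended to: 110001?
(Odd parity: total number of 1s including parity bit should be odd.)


Number of 1s in data: 3
Parity bit: 0

0


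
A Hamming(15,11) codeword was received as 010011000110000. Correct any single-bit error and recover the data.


Syndrome = 0: no error detected

Data: 01100110000 (no errors)


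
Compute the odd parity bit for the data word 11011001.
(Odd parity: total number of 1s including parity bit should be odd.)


Number of 1s in data: 5
Parity bit: 0

0


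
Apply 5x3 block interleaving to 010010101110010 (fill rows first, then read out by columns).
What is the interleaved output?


Matrix:
  010
  010
  101
  110
  010
Read columns: 001101101100100

001101101100100


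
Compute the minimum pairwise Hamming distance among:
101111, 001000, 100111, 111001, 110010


Comparing all pairs, minimum distance: 1
Can detect 0 errors, correct 0 errors

1


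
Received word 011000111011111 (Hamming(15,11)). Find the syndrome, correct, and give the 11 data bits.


Syndrome = 12: error at position 12

Data: 10011010111 (corrected bit 12)


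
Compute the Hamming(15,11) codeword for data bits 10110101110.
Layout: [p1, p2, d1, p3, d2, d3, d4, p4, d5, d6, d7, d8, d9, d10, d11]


Parity bits: p1=1, p2=1, p3=1, p4=0

111101100101110


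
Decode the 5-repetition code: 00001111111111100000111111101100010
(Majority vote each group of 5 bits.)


Groups: 00001, 11111, 11111, 00000, 11111, 11011, 00010
Majority votes: 0110110

0110110


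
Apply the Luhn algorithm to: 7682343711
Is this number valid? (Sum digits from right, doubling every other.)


Luhn sum = 46
46 mod 10 = 6

Invalid (Luhn sum mod 10 = 6)


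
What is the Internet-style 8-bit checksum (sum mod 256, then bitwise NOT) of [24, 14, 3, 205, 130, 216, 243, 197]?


Sum = 1032 mod 256 = 8
Complement = 247

247


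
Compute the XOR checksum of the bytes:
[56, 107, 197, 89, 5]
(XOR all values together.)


XOR chain: 56 ^ 107 ^ 197 ^ 89 ^ 5 = 202

202


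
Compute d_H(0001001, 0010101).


XOR: 0011100
Count of 1s: 3

3


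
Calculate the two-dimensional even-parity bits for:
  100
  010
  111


Row parities: 111
Column parities: 001

Row P: 111, Col P: 001, Corner: 1


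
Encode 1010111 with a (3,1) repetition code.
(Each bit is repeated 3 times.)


Each bit -> 3 copies

111000111000111111111


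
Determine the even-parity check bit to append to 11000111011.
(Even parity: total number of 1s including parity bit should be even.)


Number of 1s in data: 7
Parity bit: 1

1


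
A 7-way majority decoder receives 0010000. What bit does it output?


Ones: 1 out of 7
Threshold: 4

0 (1/7 voted 1)


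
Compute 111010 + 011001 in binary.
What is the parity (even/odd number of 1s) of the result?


111010 = 58
011001 = 25
Sum = 83 = 1010011
1s count = 4

even parity (4 ones in 1010011)


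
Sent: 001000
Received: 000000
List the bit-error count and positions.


XOR: 001000

1 error(s) at position(s): 2


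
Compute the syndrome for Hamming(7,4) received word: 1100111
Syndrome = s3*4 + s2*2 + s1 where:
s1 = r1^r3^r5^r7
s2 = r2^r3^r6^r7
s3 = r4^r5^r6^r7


s1=1, s2=1, s3=1

Syndrome = 7 (error at position 7)


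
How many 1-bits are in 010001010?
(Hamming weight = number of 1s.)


Counting 1s in 010001010

3


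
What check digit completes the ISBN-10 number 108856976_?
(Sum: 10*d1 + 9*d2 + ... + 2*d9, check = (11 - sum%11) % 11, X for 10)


Weighted sum: 259
259 mod 11 = 6

Check digit: 5


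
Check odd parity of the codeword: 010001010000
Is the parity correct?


Number of 1s: 3

Yes, parity is correct (3 ones)


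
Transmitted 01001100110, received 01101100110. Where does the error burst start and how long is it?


XOR: 00100000000

Burst at position 2, length 1


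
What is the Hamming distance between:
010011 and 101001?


XOR: 111010
Count of 1s: 4

4


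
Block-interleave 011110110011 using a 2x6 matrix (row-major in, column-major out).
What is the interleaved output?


Matrix:
  011110
  110011
Read columns: 011110101101

011110101101


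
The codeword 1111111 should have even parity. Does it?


Number of 1s: 7

No, parity error (7 ones)


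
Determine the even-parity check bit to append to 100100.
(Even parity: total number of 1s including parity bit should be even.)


Number of 1s in data: 2
Parity bit: 0

0


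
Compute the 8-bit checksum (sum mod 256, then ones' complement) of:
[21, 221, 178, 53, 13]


Sum = 486 mod 256 = 230
Complement = 25

25


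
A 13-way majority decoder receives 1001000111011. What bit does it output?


Ones: 7 out of 13
Threshold: 7

1 (7/13 voted 1)


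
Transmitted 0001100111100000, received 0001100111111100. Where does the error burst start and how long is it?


XOR: 0000000000011100

Burst at position 11, length 3


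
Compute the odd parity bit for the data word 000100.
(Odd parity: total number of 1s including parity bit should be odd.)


Number of 1s in data: 1
Parity bit: 0

0


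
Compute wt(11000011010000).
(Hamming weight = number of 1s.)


Counting 1s in 11000011010000

5


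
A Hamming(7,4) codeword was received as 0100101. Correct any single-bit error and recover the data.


Syndrome = 0: no error detected

Data: 0101 (no errors)


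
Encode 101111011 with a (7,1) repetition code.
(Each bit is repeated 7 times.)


Each bit -> 7 copies

111111100000001111111111111111111111111111000000011111111111111


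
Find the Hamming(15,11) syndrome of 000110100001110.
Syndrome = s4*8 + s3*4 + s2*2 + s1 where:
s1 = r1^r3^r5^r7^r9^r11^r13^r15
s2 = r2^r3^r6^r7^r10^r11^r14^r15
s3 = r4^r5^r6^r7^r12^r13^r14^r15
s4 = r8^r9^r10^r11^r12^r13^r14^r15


s1=1, s2=0, s3=0, s4=1

Syndrome = 9 (error at position 9)


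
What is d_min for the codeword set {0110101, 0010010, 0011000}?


Comparing all pairs, minimum distance: 2
Can detect 1 errors, correct 0 errors

2


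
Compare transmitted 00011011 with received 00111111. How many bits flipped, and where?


XOR: 00100100

2 error(s) at position(s): 2, 5


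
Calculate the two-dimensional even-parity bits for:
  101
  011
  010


Row parities: 001
Column parities: 100

Row P: 001, Col P: 100, Corner: 1


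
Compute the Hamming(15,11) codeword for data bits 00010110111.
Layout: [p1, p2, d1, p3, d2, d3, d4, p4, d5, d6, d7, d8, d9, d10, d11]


Parity bits: p1=0, p2=1, p3=0, p4=1

010000110110111


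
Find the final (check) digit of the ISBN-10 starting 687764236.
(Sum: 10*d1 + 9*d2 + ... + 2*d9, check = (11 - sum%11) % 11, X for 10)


Weighted sum: 322
322 mod 11 = 3

Check digit: 8


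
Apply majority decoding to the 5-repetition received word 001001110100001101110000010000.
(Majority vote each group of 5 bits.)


Groups: 00100, 11101, 00001, 10111, 00000, 10000
Majority votes: 010100

010100


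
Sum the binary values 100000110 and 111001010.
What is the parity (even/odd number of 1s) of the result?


100000110 = 262
111001010 = 458
Sum = 720 = 1011010000
1s count = 4

even parity (4 ones in 1011010000)


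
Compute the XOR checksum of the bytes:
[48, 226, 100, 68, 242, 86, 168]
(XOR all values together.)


XOR chain: 48 ^ 226 ^ 100 ^ 68 ^ 242 ^ 86 ^ 168 = 254

254


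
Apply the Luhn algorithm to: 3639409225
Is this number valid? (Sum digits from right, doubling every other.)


Luhn sum = 55
55 mod 10 = 5

Invalid (Luhn sum mod 10 = 5)


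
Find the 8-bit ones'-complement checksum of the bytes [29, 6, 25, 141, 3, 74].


Sum = 278 mod 256 = 22
Complement = 233

233


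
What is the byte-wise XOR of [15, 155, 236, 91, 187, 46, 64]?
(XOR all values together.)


XOR chain: 15 ^ 155 ^ 236 ^ 91 ^ 187 ^ 46 ^ 64 = 246

246


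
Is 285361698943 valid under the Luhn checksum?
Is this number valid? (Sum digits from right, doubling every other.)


Luhn sum = 59
59 mod 10 = 9

Invalid (Luhn sum mod 10 = 9)


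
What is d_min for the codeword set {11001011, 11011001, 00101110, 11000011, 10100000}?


Comparing all pairs, minimum distance: 1
Can detect 0 errors, correct 0 errors

1


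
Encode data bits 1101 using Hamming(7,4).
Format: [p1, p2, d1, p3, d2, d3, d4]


Parity bits: p1=1, p2=0, p3=0

1010101


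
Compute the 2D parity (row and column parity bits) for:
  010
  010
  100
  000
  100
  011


Row parities: 111010
Column parities: 011

Row P: 111010, Col P: 011, Corner: 0


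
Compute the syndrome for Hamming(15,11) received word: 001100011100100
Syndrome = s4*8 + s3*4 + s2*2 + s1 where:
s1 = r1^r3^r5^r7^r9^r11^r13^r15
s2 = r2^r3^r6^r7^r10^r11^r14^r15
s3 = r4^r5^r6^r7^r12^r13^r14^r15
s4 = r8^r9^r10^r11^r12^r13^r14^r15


s1=1, s2=0, s3=0, s4=0

Syndrome = 1 (error at position 1)


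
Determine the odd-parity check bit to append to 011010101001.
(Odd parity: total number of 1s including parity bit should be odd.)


Number of 1s in data: 6
Parity bit: 1

1
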